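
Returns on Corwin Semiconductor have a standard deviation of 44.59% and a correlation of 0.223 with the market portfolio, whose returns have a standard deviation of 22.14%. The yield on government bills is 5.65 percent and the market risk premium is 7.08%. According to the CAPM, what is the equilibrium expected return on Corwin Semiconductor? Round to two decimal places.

8.83%

β = ρ × σ_i / σ_m = 0.223 × 44.59% / 22.14% = 0.4491
E(R) = 5.65% + 0.4491 × 7.08% = 8.83%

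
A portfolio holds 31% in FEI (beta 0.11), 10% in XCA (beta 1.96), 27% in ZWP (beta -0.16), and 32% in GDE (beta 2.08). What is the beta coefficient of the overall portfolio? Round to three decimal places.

0.853

β_P = Σ w_i β_i = 0.31×0.11 + 0.10×1.96 + 0.27×-0.16 + 0.32×2.08 = 0.8525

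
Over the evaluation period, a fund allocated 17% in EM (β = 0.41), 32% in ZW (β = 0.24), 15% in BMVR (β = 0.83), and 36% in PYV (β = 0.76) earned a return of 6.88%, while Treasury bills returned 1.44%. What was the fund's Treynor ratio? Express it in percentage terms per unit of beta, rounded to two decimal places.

β_P = 0.17×0.41 + 0.32×0.24 + 0.15×0.83 + 0.36×0.76 = 0.5446
Treynor = (R_P − R_f) / β_P = (6.88% − 1.44%) / 0.5446 = 5.44% / 0.5446 = 9.99%

9.99%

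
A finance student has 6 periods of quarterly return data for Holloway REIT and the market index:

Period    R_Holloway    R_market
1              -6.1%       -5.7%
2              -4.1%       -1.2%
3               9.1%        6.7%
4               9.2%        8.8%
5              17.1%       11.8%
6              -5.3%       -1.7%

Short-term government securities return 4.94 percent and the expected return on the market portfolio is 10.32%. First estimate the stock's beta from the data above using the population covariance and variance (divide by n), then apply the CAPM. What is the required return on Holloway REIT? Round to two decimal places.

Mean R_i = (-6.1 − 4.1 + 9.1 + 9.2 + 17.1 − 5.3) / 6 = 3.3167%
Mean R_m = (-5.7 − 1.2 + 6.7 + 8.8 + 11.8 − 1.7) / 6 = 3.1167%
Σ(R_i − R̄_i)(R_m − R̄_m) = 330.3883  ⇒  Cov = 330.3883 / 6 = 55.0647
Σ(R_m − R̄_m)² = 240.1083  ⇒  Var(R_m) = 240.1083 / 6 = 40.0181
β = Cov / Var(R_m) = 55.0647 / 40.0181 = 1.3760
MRP = 10.32% − 4.94% = 5.38%
E(R) = R_f + β × MRP = 4.94% + 1.3760 × 5.38% = 12.34%

12.34%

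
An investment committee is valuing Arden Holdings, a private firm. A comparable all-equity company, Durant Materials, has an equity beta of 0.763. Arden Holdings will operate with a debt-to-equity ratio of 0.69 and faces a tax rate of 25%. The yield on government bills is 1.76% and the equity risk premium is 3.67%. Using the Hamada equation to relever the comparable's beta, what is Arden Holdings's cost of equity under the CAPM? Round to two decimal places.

β_L = β_U × [1 + (1 − t)(D/E)] = 0.763 × [1 + (1 − 0.25) × 0.69]
    = 0.763 × [1 + 0.75 × 0.69] = 0.763 × 1.5175 = 1.1579
E(R) = R_f + β_L × MRP = 1.76% + 1.1579 × 3.67% = 6.01%

6.01%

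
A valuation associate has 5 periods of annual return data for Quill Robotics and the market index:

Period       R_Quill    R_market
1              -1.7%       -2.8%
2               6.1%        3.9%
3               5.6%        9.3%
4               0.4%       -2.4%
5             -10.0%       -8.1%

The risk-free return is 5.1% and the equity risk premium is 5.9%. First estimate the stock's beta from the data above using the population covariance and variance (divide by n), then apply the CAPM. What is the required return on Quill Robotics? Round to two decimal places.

Mean R_i = (-1.7 + 6.1 + 5.6 + 0.4 − 10.0) / 5 = 0.0800%
Mean R_m = (-2.8 + 3.9 + 9.3 − 2.4 − 8.1) / 5 = -0.0200%
Σ(R_i − R̄_i)(R_m − R̄_m) = 160.6780  ⇒  Cov = 160.6780 / 5 = 32.1356
Σ(R_m − R̄_m)² = 180.9080  ⇒  Var(R_m) = 180.9080 / 5 = 36.1816
β = Cov / Var(R_m) = 32.1356 / 36.1816 = 0.8882
E(R) = R_f + β × MRP = 5.1% + 0.8882 × 5.9% = 10.34%

10.34%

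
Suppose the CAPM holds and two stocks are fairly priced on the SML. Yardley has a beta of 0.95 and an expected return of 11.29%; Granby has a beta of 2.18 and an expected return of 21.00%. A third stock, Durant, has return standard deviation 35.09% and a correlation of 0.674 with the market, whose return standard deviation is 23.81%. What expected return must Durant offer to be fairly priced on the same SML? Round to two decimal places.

MRP = (21.00% − 11.29%) / (2.18 − 0.95) = 7.8943%
R_f = 11.29% − 0.95 × 7.8943% = 3.7904%
β_Durant = ρ·σ_i/σ_m = 0.674 × 35.09 / 23.81 = 0.9933
E(R_Durant) = R_f + β × MRP = 3.7904% + 0.9933 × 7.8943% = 11.63%

11.63%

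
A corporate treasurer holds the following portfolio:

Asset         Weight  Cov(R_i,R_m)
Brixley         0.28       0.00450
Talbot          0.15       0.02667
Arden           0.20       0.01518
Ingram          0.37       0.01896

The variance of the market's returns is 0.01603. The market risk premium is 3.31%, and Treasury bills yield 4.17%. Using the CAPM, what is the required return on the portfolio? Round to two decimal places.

β_Brixley = 0.00450 / 0.01603 = 0.2807
β_Talbot = 0.02667 / 0.01603 = 1.6638
β_Arden = 0.01518 / 0.01603 = 0.9470
β_Ingram = 0.01896 / 0.01603 = 1.1828
β_P = Σ w_i β_i = 0.28×0.2807 + 0.15×1.6638 + 0.20×0.9470 + 0.37×1.1828 = 0.9552
E(R_P) = R_f + β_P × MRP = 4.17% + 0.9552 × 3.31% = 7.33%

7.33%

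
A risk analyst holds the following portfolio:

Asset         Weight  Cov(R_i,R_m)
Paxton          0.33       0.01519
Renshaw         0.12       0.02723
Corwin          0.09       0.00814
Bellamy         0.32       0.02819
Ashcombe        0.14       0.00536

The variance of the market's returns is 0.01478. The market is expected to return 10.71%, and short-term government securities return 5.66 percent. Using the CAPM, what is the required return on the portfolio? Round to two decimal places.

12.08%

β_Paxton = 0.01519 / 0.01478 = 1.0277
β_Renshaw = 0.02723 / 0.01478 = 1.8424
β_Corwin = 0.00814 / 0.01478 = 0.5507
β_Bellamy = 0.02819 / 0.01478 = 1.9073
β_Ashcombe = 0.00536 / 0.01478 = 0.3627
β_P = Σ w_i β_i = 0.33×1.0277 + 0.12×1.8424 + 0.09×0.5507 + 0.32×1.9073 + 0.14×0.3627 = 1.2709
MRP = 10.71% − 5.66% = 5.05%
E(R_P) = R_f + β_P × MRP = 5.66% + 1.2709 × 5.05% = 12.08%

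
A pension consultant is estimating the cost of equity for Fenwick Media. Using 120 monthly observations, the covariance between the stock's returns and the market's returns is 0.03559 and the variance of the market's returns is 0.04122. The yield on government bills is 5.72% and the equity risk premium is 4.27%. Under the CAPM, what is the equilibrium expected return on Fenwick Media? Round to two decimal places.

9.41%

β = Cov(R_i, R_m) / Var(R_m) = 0.03559 / 0.04122 = 0.8634
E(R) = R_f + β × MRP = 5.72% + 0.8634 × 4.27% = 9.41%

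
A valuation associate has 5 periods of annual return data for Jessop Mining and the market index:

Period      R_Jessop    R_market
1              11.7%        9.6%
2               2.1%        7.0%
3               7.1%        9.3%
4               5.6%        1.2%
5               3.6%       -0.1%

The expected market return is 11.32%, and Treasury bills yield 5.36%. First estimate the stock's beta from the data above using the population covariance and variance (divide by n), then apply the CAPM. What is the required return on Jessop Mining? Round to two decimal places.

Mean R_i = (11.7 + 2.1 + 7.1 + 5.6 + 3.6) / 5 = 6.0200%
Mean R_m = (9.6 + 7.0 + 9.3 + 1.2 − 0.1) / 5 = 5.4000%
Σ(R_i − R̄_i)(R_m − R̄_m) = 36.8700  ⇒  Cov = 36.8700 / 5 = 7.3740
Σ(R_m − R̄_m)² = 83.3000  ⇒  Var(R_m) = 83.3000 / 5 = 16.6600
β = Cov / Var(R_m) = 7.3740 / 16.6600 = 0.4426
MRP = 11.32% − 5.36% = 5.96%
E(R) = R_f + β × MRP = 5.36% + 0.4426 × 5.96% = 8.00%

8.00%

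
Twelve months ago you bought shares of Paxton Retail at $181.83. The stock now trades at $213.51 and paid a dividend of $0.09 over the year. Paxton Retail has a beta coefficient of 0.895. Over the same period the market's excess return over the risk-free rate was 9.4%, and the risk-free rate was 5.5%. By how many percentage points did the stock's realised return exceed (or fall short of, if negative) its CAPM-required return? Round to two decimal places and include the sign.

Realised HPR = (P1 + D1 − P0) / P0 = (213.51 + 0.09 − 181.83) / 181.83 = 31.77 / 181.83 = 17.4724%
CAPM required = R_f + β·MRP = 5.5% + 0.895 × 9.4% = 13.9130%
α = realised − required = 17.4724% − 13.9130% = +3.56%

+3.56%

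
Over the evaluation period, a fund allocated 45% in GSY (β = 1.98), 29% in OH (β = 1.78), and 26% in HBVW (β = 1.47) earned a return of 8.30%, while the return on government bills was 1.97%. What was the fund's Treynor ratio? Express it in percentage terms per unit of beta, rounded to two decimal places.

β_P = 0.45×1.98 + 0.29×1.78 + 0.26×1.47 = 1.7894
Treynor = (R_P − R_f) / β_P = (8.30% − 1.97%) / 1.7894 = 6.33% / 1.7894 = 3.54%

3.54%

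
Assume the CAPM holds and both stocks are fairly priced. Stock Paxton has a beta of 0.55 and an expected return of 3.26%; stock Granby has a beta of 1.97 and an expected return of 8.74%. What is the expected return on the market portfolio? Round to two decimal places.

5.00%

Both satisfy E(R) = R_f + β·MRP, so the slope of the SML is
MRP = (8.74% − 3.26%) / (1.97 − 0.55) = 5.48% / 1.42 = 3.8592%
R_f = E(R_Paxton) − β_Paxton·MRP = 3.26% − 0.55 × 3.8592% = 1.1374%
E(R_m) = R_f + MRP = 1.1374% + 3.8592% = 5.00%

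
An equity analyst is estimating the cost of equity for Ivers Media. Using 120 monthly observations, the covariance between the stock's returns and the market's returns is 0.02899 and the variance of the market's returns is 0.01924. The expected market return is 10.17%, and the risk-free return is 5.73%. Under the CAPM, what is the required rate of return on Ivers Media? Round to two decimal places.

β = Cov(R_i, R_m) / Var(R_m) = 0.02899 / 0.01924 = 1.5068
MRP = 10.17% − 5.73% = 4.44%
E(R) = R_f + β × MRP = 5.73% + 1.5068 × 4.44% = 12.42%

12.42%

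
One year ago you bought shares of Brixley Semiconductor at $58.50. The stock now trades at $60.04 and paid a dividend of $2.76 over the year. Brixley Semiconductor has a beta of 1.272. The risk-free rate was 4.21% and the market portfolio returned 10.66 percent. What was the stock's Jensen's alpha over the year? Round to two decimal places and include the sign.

-5.06%

Realised HPR = (P1 + D1 − P0) / P0 = (60.04 + 2.76 − 58.50) / 58.50 = 4.30 / 58.50 = 7.3504%
MRP = 10.66% − 4.21% = 6.45%
CAPM required = R_f + β·MRP = 4.21% + 1.272 × 6.45% = 12.41440%
α = realised − required = 7.3504% − 12.41440% = -5.06%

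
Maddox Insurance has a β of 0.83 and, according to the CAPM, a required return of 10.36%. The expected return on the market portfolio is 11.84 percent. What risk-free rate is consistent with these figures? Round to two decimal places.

E(R) = R_f + β(E(R_m) − R_f) = R_f(1 − β) + β·E(R_m)
10.36% = R_f × (1 − 0.83) + 0.83 × 11.84%
10.36% = R_f × 0.17 + 9.8272%
R_f = (10.36% − 9.8272%) / 0.17 = 3.13%

3.13%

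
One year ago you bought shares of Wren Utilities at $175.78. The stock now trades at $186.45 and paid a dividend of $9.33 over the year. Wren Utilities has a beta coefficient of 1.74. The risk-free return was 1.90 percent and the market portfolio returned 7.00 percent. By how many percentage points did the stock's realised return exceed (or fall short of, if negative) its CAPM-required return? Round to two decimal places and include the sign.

Realised HPR = (P1 + D1 − P0) / P0 = (186.45 + 9.33 − 175.78) / 175.78 = 20.00 / 175.78 = 11.3779%
MRP = 7.00% − 1.90% = 5.10%
CAPM required = R_f + β·MRP = 1.90% + 1.74 × 5.10% = 10.7740%
α = realised − required = 11.3779% − 10.7740% = +0.60%

+0.60%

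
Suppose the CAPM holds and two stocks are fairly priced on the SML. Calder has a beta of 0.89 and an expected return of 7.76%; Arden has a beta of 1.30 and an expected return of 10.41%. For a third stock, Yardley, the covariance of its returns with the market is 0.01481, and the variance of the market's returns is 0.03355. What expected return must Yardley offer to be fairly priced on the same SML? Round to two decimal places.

MRP = (10.41% − 7.76%) / (1.30 − 0.89) = 6.4634%
R_f = 7.76% − 0.89 × 6.4634% = 2.0076%
β_Yardley = Cov / Var(R_m) = 0.01481 / 0.03355 = 0.4414
E(R_Yardley) = R_f + β × MRP = 2.0076% + 0.4414 × 6.4634% = 4.86%

4.86%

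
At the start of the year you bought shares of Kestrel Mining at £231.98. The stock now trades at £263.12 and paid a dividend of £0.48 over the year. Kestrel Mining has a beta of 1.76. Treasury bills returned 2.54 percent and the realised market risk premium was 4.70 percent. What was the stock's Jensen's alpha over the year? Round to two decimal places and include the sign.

Realised HPR = (P1 + D1 − P0) / P0 = (263.12 + 0.48 − 231.98) / 231.98 = 31.62 / 231.98 = 13.6305%
CAPM required = R_f + β·MRP = 2.54% + 1.76 × 4.70% = 10.8120%
α = realised − required = 13.6305% − 10.8120% = +2.82%

+2.82%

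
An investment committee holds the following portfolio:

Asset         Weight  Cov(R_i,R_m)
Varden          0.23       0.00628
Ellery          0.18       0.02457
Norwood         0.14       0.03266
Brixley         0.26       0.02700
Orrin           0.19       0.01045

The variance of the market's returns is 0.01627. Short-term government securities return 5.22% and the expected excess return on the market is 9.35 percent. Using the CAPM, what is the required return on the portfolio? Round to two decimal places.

16.39%

β_Varden = 0.00628 / 0.01627 = 0.3860
β_Ellery = 0.02457 / 0.01627 = 1.5101
β_Norwood = 0.03266 / 0.01627 = 2.0074
β_Brixley = 0.02700 / 0.01627 = 1.6595
β_Orrin = 0.01045 / 0.01627 = 0.6423
β_P = Σ w_i β_i = 0.23×0.3860 + 0.18×1.5101 + 0.14×2.0074 + 0.26×1.6595 + 0.19×0.6423 = 1.1951
E(R_P) = R_f + β_P × MRP = 5.22% + 1.1951 × 9.35% = 16.39%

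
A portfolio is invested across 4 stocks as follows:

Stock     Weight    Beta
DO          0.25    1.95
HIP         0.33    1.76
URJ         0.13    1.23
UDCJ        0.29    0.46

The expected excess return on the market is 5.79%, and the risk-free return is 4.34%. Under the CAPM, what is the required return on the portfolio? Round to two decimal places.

12.22%

β_P = Σ w_i β_i = 0.25×1.95 + 0.33×1.76 + 0.13×1.23 + 0.29×0.46 = 1.3616
E(R_P) = R_f + β_P × MRP = 4.34% + 1.3616 × 5.79% = 12.22%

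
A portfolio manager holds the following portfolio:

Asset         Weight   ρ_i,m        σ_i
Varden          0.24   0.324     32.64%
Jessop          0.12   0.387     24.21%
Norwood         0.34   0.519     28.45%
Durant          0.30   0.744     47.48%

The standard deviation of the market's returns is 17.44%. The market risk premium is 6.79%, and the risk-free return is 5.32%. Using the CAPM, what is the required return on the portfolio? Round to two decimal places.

12.83%

β_Varden = 0.324 × 32.64% / 17.44% = 0.6064
β_Jessop = 0.387 × 24.21% / 17.44% = 0.5372
β_Norwood = 0.519 × 28.45% / 17.44% = 0.8466
β_Durant = 0.744 × 47.48% / 17.44% = 2.0255
β_P = Σ w_i β_i = 0.24×0.6064 + 0.12×0.5372 + 0.34×0.8466 + 0.30×2.0255 = 1.1055
E(R_P) = R_f + β_P × MRP = 5.32% + 1.1055 × 6.79% = 12.83%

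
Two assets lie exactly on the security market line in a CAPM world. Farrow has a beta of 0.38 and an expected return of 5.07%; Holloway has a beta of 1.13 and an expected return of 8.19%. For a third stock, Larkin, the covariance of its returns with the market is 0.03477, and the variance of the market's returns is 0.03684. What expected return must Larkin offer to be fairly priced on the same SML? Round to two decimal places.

7.42%

MRP = (8.19% − 5.07%) / (1.13 − 0.38) = 4.1600%
R_f = 5.07% − 0.38 × 4.1600% = 3.4892%
β_Larkin = Cov / Var(R_m) = 0.03477 / 0.03684 = 0.9438
E(R_Larkin) = R_f + β × MRP = 3.4892% + 0.9438 × 4.1600% = 7.42%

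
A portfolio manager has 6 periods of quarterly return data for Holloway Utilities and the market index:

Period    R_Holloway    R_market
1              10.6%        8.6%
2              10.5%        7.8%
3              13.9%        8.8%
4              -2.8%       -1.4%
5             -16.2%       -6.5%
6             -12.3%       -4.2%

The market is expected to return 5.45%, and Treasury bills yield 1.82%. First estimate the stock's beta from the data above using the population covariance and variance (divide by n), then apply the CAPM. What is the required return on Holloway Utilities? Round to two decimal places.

Mean R_i = (10.6 + 10.5 + 13.9 − 2.8 − 16.2 − 12.3) / 6 = 0.6167%
Mean R_m = (8.6 + 7.8 + 8.8 − 1.4 − 6.5 − 4.2) / 6 = 2.1833%
Σ(R_i − R̄_i)(R_m − R̄_m) = 448.1817  ⇒  Cov = 448.1817 / 6 = 74.6970
Σ(R_m − R̄_m)² = 245.4883  ⇒  Var(R_m) = 245.4883 / 6 = 40.9147
β = Cov / Var(R_m) = 74.6970 / 40.9147 = 1.8257
MRP = 5.45% − 1.82% = 3.63%
E(R) = R_f + β × MRP = 1.82% + 1.8257 × 3.63% = 8.45%

8.45%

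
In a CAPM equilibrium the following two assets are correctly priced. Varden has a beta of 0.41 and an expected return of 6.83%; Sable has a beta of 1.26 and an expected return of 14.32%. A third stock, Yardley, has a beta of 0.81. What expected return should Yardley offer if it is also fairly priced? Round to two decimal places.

10.35%

MRP (SML slope) = (14.32% − 6.83%) / (1.26 − 0.41) = 7.49% / 0.85 = 8.8118%
R_f (intercept) = 6.83% − 0.41 × 8.8118% = 3.2172%
E(R_Yardley) = R_f + β × MRP = 3.2172% + 0.81 × 8.8118% = 10.35%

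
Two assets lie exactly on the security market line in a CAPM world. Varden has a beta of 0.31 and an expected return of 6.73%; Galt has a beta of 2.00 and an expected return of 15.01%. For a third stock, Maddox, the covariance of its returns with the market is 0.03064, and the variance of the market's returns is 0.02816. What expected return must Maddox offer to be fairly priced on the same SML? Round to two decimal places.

MRP = (15.01% − 6.73%) / (2.00 − 0.31) = 4.8994%
R_f = 6.73% − 0.31 × 4.8994% = 5.2112%
β_Maddox = Cov / Var(R_m) = 0.03064 / 0.02816 = 1.0881
E(R_Maddox) = R_f + β × MRP = 5.2112% + 1.0881 × 4.8994% = 10.54%

10.54%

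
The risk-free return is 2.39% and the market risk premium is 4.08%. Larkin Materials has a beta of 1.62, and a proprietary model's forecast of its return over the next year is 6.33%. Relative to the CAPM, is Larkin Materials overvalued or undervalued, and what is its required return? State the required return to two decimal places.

Overvalued; required return 9.00%

Required return = R_f + β·MRP = 2.39% + 1.62 × 4.08% = 9.00%
Forecast 6.33% < required 9.00% → the stock plots below the SML → overvalued.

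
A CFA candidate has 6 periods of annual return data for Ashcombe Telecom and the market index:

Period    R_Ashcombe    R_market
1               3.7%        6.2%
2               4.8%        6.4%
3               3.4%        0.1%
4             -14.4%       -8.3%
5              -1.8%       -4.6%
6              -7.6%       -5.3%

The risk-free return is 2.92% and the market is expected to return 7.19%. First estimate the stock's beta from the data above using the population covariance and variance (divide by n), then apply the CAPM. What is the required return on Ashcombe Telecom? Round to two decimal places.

Mean R_i = (3.7 + 4.8 + 3.4 − 14.4 − 1.8 − 7.6) / 6 = -1.9833%
Mean R_m = (6.2 + 6.4 + 0.1 − 8.3 − 4.6 − 5.3) / 6 = -0.9167%
Σ(R_i − R̄_i)(R_m − R̄_m) = 211.1717  ⇒  Cov = 211.1717 / 6 = 35.1953
Σ(R_m − R̄_m)² = 192.5083  ⇒  Var(R_m) = 192.5083 / 6 = 32.0847
β = Cov / Var(R_m) = 35.1953 / 32.0847 = 1.0969
MRP = 7.19% − 2.92% = 4.27%
E(R) = R_f + β × MRP = 2.92% + 1.0969 × 4.27% = 7.60%

7.60%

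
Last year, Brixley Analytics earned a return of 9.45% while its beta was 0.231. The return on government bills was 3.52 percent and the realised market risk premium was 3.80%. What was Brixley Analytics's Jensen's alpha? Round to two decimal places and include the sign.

CAPM benchmark = R_f + β(R_m − R_f) = 3.52% + 0.231 × 3.80% = 4.39780%
α = actual − benchmark = 9.45% − 4.39780% = +5.05%

+5.05%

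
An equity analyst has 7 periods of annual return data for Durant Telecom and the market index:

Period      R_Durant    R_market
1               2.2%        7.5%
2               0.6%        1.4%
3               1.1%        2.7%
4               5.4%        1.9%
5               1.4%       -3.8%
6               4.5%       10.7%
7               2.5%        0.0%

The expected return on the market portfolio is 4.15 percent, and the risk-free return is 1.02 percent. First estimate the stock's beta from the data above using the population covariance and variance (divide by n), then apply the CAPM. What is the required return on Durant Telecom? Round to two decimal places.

1.51%

Mean R_i = (2.2 + 0.6 + 1.1 + 5.4 + 1.4 + 4.5 + 2.5) / 7 = 2.5286%
Mean R_m = (7.5 + 1.4 + 2.7 + 1.9 − 3.8 + 10.7 + 0.0) / 7 = 2.9143%
Σ(R_i − R̄_i)(R_m − R̄_m) = 21.8171  ⇒  Cov = 21.8171 / 7 = 3.1167
Σ(R_m − R̄_m)² = 138.5886  ⇒  Var(R_m) = 138.5886 / 7 = 19.7984
β = Cov / Var(R_m) = 3.1167 / 19.7984 = 0.1574
MRP = 4.15% − 1.02% = 3.13%
E(R) = R_f + β × MRP = 1.02% + 0.1574 × 3.13% = 1.51%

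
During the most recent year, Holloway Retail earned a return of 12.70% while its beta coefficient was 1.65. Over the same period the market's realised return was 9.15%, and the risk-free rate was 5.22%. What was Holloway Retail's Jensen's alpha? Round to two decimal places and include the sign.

Market excess return = 9.15% − 5.22% = 3.93%
CAPM benchmark = R_f + β(R_m − R_f) = 5.22% + 1.65 × 3.93% = 11.7045%
α = actual − benchmark = 12.70% − 11.7045% = +1.00%

+1.00%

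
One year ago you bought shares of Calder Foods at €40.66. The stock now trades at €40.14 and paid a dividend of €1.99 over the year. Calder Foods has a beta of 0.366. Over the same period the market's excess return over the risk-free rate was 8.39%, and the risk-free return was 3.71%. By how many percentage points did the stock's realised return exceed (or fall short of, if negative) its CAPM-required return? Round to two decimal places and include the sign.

Realised HPR = (P1 + D1 − P0) / P0 = (40.14 + 1.99 − 40.66) / 40.66 = 1.47 / 40.66 = 3.6153%
CAPM required = R_f + β·MRP = 3.71% + 0.366 × 8.39% = 6.78074%
α = realised − required = 3.6153% − 6.78074% = -3.17%

-3.17%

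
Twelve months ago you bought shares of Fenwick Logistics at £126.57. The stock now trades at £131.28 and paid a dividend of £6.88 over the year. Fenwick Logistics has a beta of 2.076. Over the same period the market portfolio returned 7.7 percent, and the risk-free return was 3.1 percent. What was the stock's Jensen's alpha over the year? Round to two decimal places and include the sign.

-3.49%

Realised HPR = (P1 + D1 − P0) / P0 = (131.28 + 6.88 − 126.57) / 126.57 = 11.59 / 126.57 = 9.1570%
MRP = 7.7% − 3.1% = 4.60%
CAPM required = R_f + β·MRP = 3.1% + 2.076 × 4.6% = 12.6496%
α = realised − required = 9.1570% − 12.6496% = -3.49%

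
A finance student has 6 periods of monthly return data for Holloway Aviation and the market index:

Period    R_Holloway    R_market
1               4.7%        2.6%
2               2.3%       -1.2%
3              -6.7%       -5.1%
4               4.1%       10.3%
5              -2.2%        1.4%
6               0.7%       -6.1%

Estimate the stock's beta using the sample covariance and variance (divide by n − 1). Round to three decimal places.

0.434

Mean R_i = (4.7 + 2.3 − 6.7 + 4.1 − 2.2 + 0.7) / 6 = 0.4833%
Mean R_m = (2.6 − 1.2 − 5.1 + 10.3 + 1.4 − 6.1) / 6 = 0.3167%
Σ(R_i − R̄_i)(R_m − R̄_m) = 77.5917  ⇒  Cov = 77.5917 / 5 = 15.5183
Σ(R_m − R̄_m)² = 178.8683  ⇒  Var(R_m) = 178.8683 / 5 = 35.7737
β = Cov / Var(R_m) = 15.5183 / 35.7737 = 0.4338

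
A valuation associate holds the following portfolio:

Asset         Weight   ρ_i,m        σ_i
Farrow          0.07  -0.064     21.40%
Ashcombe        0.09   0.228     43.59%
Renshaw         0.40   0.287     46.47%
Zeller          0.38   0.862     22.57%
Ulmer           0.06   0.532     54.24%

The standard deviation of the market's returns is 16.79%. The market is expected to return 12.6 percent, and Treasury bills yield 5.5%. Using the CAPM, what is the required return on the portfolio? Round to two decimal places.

11.95%

β_Farrow = -0.064 × 21.40% / 16.79% = -0.0816
β_Ashcombe = 0.228 × 43.59% / 16.79% = 0.5919
β_Renshaw = 0.287 × 46.47% / 16.79% = 0.7943
β_Zeller = 0.862 × 22.57% / 16.79% = 1.1587
β_Ulmer = 0.532 × 54.24% / 16.79% = 1.7186
β_P = Σ w_i β_i = 0.07×-0.0816 + 0.09×0.5919 + 0.40×0.7943 + 0.38×1.1587 + 0.06×1.7186 = 0.9087
MRP = 12.6% − 5.5% = 7.10%
E(R_P) = R_f + β_P × MRP = 5.5% + 0.9087 × 7.1% = 11.95%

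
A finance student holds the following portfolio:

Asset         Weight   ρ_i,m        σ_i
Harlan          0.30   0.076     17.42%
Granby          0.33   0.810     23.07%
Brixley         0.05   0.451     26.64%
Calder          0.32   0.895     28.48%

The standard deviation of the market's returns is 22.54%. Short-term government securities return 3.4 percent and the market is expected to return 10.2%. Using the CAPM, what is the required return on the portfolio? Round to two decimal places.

8.02%

β_Harlan = 0.076 × 17.42% / 22.54% = 0.0587
β_Granby = 0.810 × 23.07% / 22.54% = 0.8290
β_Brixley = 0.451 × 26.64% / 22.54% = 0.5330
β_Calder = 0.895 × 28.48% / 22.54% = 1.1309
β_P = Σ w_i β_i = 0.30×0.0587 + 0.33×0.8290 + 0.05×0.5330 + 0.32×1.1309 = 0.6797
MRP = 10.2% − 3.4% = 6.80%
E(R_P) = R_f + β_P × MRP = 3.4% + 0.6797 × 6.8% = 8.02%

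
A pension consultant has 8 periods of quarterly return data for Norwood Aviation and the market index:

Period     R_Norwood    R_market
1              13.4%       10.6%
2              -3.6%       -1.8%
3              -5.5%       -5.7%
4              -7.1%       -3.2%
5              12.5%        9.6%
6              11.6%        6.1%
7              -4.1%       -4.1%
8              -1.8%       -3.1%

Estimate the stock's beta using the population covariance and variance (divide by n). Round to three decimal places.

1.309

Mean R_i = (13.4 − 3.6 − 5.5 − 7.1 + 12.5 + 11.6 − 4.1 − 1.8) / 8 = 1.9250%
Mean R_m = (10.6 − 1.8 − 5.7 − 3.2 + 9.6 + 6.1 − 4.1 − 3.1) / 8 = 1.0500%
Σ(R_i − R̄_i)(R_m − R̄_m) = 399.5700  ⇒  Cov = 399.5700 / 8 = 49.9463
Σ(R_m − R̄_m)² = 305.3000  ⇒  Var(R_m) = 305.3000 / 8 = 38.1625
β = Cov / Var(R_m) = 49.9463 / 38.1625 = 1.3088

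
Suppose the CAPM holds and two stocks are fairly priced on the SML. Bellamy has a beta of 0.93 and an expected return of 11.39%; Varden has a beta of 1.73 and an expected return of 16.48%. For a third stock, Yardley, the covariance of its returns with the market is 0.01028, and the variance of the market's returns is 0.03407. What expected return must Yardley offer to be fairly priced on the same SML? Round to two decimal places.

7.39%

MRP = (16.48% − 11.39%) / (1.73 − 0.93) = 6.3625%
R_f = 11.39% − 0.93 × 6.3625% = 5.4729%
β_Yardley = Cov / Var(R_m) = 0.01028 / 0.03407 = 0.3017
E(R_Yardley) = R_f + β × MRP = 5.4729% + 0.3017 × 6.3625% = 7.39%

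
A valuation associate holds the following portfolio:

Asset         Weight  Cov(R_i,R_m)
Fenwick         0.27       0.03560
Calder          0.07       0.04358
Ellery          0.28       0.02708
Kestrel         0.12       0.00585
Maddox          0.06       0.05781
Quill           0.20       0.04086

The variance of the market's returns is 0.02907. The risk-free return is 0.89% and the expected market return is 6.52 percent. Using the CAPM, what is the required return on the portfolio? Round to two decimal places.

7.20%

β_Fenwick = 0.03560 / 0.02907 = 1.2246
β_Calder = 0.04358 / 0.02907 = 1.4991
β_Ellery = 0.02708 / 0.02907 = 0.9315
β_Kestrel = 0.00585 / 0.02907 = 0.2012
β_Maddox = 0.05781 / 0.02907 = 1.9886
β_Quill = 0.04086 / 0.02907 = 1.4056
β_P = Σ w_i β_i = 0.27×1.2246 + 0.07×1.4991 + 0.28×0.9315 + 0.12×0.2012 + 0.06×1.9886 + 0.20×1.4056 = 1.1210
MRP = 6.52% − 0.89% = 5.63%
E(R_P) = R_f + β_P × MRP = 0.89% + 1.1210 × 5.63% = 7.20%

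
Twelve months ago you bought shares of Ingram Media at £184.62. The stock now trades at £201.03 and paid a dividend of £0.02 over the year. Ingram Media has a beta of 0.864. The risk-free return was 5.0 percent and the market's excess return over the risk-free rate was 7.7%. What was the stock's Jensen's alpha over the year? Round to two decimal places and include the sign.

Realised HPR = (P1 + D1 − P0) / P0 = (201.03 + 0.02 − 184.62) / 184.62 = 16.43 / 184.62 = 8.8994%
CAPM required = R_f + β·MRP = 5.0% + 0.864 × 7.7% = 11.6528%
α = realised − required = 8.8994% − 11.6528% = -2.75%

-2.75%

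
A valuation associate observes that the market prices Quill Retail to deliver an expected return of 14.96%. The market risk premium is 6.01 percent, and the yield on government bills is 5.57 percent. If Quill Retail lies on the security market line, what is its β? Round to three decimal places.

β = (E(R) − R_f) / MRP = (14.96% − 5.57%) / 6.01% = 9.39% / 6.01% = 1.562

1.562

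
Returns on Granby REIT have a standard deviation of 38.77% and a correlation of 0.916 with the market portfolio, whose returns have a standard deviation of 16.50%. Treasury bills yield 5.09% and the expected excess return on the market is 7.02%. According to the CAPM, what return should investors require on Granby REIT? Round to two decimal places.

β = ρ × σ_i / σ_m = 0.916 × 38.77% / 16.50% = 2.1523
E(R) = 5.09% + 2.1523 × 7.02% = 20.20%

20.20%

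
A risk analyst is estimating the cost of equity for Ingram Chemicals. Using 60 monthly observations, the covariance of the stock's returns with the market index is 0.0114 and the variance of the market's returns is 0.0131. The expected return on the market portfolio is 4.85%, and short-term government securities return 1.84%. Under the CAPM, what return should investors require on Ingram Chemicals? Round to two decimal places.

4.46%

β = Cov(R_i, R_m) / Var(R_m) = 0.0114 / 0.0131 = 0.8702
MRP = 4.85% − 1.84% = 3.01%
E(R) = R_f + β × MRP = 1.84% + 0.8702 × 3.01% = 4.46%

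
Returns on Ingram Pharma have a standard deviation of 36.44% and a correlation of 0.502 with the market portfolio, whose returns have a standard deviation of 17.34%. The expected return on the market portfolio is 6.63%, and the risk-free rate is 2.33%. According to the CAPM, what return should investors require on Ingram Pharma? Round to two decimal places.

6.87%

β = ρ × σ_i / σ_m = 0.502 × 36.44% / 17.34% = 1.0550
MRP = 6.63% − 2.33% = 4.30%
E(R) = 2.33% + 1.0550 × 4.30% = 6.87%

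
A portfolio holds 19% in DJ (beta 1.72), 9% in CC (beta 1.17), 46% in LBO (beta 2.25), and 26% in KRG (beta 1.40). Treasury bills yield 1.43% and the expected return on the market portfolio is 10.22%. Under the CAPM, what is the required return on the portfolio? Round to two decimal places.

17.53%

β_P = Σ w_i β_i = 0.19×1.72 + 0.09×1.17 + 0.46×2.25 + 0.26×1.40 = 1.8311
MRP = 10.22% − 1.43% = 8.79%
E(R_P) = R_f + β_P × MRP = 1.43% + 1.8311 × 8.79% = 17.53%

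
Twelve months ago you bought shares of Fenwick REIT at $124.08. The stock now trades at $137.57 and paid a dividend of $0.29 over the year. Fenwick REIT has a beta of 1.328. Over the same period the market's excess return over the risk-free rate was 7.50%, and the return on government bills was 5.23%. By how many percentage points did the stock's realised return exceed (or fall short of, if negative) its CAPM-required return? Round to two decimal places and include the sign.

Realised HPR = (P1 + D1 − P0) / P0 = (137.57 + 0.29 − 124.08) / 124.08 = 13.78 / 124.08 = 11.1057%
CAPM required = R_f + β·MRP = 5.23% + 1.328 × 7.50% = 15.19000%
α = realised − required = 11.1057% − 15.19000% = -4.08%

-4.08%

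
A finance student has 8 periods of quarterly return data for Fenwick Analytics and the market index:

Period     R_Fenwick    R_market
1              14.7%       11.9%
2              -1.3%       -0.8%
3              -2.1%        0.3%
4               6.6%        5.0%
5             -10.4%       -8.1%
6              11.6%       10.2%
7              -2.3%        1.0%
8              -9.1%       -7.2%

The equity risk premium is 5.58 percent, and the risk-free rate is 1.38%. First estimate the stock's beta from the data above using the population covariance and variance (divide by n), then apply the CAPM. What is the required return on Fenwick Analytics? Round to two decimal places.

8.33%

Mean R_i = (14.7 − 1.3 − 2.1 + 6.6 − 10.4 + 11.6 − 2.3 − 9.1) / 8 = 0.9625%
Mean R_m = (11.9 − 0.8 + 0.3 + 5.0 − 8.1 + 10.2 + 1.0 − 7.2) / 8 = 1.5375%
Σ(R_i − R̄_i)(R_m − R̄_m) = 462.2813  ⇒  Cov = 462.2813 / 8 = 57.7852
Σ(R_m − R̄_m)² = 370.9188  ⇒  Var(R_m) = 370.9188 / 8 = 46.3649
β = Cov / Var(R_m) = 57.7852 / 46.3649 = 1.2463
E(R) = R_f + β × MRP = 1.38% + 1.2463 × 5.58% = 8.33%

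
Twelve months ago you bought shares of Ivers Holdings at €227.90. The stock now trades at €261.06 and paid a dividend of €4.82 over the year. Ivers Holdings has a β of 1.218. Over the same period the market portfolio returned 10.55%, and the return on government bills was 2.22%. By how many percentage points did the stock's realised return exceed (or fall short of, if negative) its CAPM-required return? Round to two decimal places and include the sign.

Realised HPR = (P1 + D1 − P0) / P0 = (261.06 + 4.82 − 227.90) / 227.90 = 37.98 / 227.90 = 16.6652%
MRP = 10.55% − 2.22% = 8.33%
CAPM required = R_f + β·MRP = 2.22% + 1.218 × 8.33% = 12.36594%
α = realised − required = 16.6652% − 12.36594% = +4.30%

+4.30%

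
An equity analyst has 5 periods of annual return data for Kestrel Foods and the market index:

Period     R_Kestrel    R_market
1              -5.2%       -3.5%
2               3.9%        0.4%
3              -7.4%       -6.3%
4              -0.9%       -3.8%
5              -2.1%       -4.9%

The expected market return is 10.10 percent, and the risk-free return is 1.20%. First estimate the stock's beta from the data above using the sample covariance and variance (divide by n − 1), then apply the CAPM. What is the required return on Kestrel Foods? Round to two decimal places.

Mean R_i = (-5.2 + 3.9 − 7.4 − 0.9 − 2.1) / 5 = -2.3400%
Mean R_m = (-3.5 + 0.4 − 6.3 − 3.8 − 4.9) / 5 = -3.6200%
Σ(R_i − R̄_i)(R_m − R̄_m) = 37.7360  ⇒  Cov = 37.7360 / 4 = 9.4340
Σ(R_m − R̄_m)² = 25.0280  ⇒  Var(R_m) = 25.0280 / 4 = 6.2570
β = Cov / Var(R_m) = 9.4340 / 6.2570 = 1.5078
MRP = 10.10% − 1.20% = 8.90%
E(R) = R_f + β × MRP = 1.20% + 1.5078 × 8.90% = 14.62%

14.62%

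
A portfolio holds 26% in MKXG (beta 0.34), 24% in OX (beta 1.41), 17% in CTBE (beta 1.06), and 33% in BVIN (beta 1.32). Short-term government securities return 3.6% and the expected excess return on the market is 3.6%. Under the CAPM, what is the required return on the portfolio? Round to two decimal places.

β_P = Σ w_i β_i = 0.26×0.34 + 0.24×1.41 + 0.17×1.06 + 0.33×1.32 = 1.0426
E(R_P) = R_f + β_P × MRP = 3.6% + 1.0426 × 3.6% = 7.35%

7.35%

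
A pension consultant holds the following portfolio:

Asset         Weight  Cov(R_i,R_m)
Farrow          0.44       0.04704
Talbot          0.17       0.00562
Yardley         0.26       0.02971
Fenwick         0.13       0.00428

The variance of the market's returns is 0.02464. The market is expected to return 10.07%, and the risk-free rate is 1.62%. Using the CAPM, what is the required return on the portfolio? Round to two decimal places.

11.89%

β_Farrow = 0.04704 / 0.02464 = 1.9091
β_Talbot = 0.00562 / 0.02464 = 0.2281
β_Yardley = 0.02971 / 0.02464 = 1.2058
β_Fenwick = 0.00428 / 0.02464 = 0.1737
β_P = Σ w_i β_i = 0.44×1.9091 + 0.17×0.2281 + 0.26×1.2058 + 0.13×0.1737 = 1.2149
MRP = 10.07% − 1.62% = 8.45%
E(R_P) = R_f + β_P × MRP = 1.62% + 1.2149 × 8.45% = 11.89%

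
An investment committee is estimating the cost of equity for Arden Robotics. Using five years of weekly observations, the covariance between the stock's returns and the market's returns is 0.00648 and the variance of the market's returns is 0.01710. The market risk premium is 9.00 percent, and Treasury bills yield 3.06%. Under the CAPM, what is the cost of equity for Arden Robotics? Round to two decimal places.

β = Cov(R_i, R_m) / Var(R_m) = 0.00648 / 0.01710 = 0.3789
E(R) = R_f + β × MRP = 3.06% + 0.3789 × 9.00% = 6.47%

6.47%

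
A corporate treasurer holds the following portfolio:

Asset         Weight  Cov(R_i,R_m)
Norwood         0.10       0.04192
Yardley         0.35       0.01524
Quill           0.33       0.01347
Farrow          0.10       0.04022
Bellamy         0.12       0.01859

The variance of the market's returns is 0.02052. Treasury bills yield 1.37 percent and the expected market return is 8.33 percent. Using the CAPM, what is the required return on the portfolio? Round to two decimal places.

β_Norwood = 0.04192 / 0.02052 = 2.0429
β_Yardley = 0.01524 / 0.02052 = 0.7427
β_Quill = 0.01347 / 0.02052 = 0.6564
β_Farrow = 0.04022 / 0.02052 = 1.9600
β_Bellamy = 0.01859 / 0.02052 = 0.9059
β_P = Σ w_i β_i = 0.10×2.0429 + 0.35×0.7427 + 0.33×0.6564 + 0.10×1.9600 + 0.12×0.9059 = 0.9856
MRP = 8.33% − 1.37% = 6.96%
E(R_P) = R_f + β_P × MRP = 1.37% + 0.9856 × 6.96% = 8.23%

8.23%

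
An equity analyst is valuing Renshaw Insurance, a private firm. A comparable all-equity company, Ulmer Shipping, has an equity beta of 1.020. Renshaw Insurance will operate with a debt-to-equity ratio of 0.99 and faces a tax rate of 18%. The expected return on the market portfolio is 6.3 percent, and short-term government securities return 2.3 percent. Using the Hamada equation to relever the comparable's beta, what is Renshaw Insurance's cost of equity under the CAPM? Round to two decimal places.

9.69%

β_L = β_U × [1 + (1 − t)(D/E)] = 1.020 × [1 + (1 − 0.18) × 0.99]
    = 1.020 × [1 + 0.82 × 0.99] = 1.020 × 1.8118 = 1.8480
MRP = 6.3% − 2.3% = 4.00%
E(R) = R_f + β_L × MRP = 2.3% + 1.8480 × 4.0% = 9.69%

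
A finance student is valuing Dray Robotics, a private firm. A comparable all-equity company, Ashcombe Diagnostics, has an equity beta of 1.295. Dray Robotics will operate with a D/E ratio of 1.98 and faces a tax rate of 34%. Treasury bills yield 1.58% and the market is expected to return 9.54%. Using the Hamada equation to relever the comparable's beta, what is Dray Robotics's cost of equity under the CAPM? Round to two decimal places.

β_L = β_U × [1 + (1 − t)(D/E)] = 1.295 × [1 + (1 − 0.34) × 1.98]
    = 1.295 × [1 + 0.66 × 1.98] = 1.295 × 2.3068 = 2.9873
MRP = 9.54% − 1.58% = 7.96%
E(R) = R_f + β_L × MRP = 1.58% + 2.9873 × 7.96% = 25.36%

25.36%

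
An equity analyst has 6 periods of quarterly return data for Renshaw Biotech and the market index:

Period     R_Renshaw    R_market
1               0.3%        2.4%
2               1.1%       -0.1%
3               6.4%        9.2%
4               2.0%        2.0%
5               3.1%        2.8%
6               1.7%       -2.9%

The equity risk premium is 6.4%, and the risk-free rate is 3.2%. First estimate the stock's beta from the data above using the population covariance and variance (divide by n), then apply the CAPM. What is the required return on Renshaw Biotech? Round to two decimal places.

Mean R_i = (0.3 + 1.1 + 6.4 + 2.0 + 3.1 + 1.7) / 6 = 2.4333%
Mean R_m = (2.4 − 0.1 + 9.2 + 2.0 + 2.8 − 2.9) / 6 = 2.2333%
Σ(R_i − R̄_i)(R_m − R̄_m) = 34.6333  ⇒  Cov = 34.6333 / 6 = 5.7722
Σ(R_m − R̄_m)² = 80.7333  ⇒  Var(R_m) = 80.7333 / 6 = 13.4556
β = Cov / Var(R_m) = 5.7722 / 13.4556 = 0.4290
E(R) = R_f + β × MRP = 3.2% + 0.4290 × 6.4% = 5.95%

5.95%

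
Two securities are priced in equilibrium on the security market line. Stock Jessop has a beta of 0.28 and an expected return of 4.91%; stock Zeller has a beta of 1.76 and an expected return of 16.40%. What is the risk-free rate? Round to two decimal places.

2.74%

Both satisfy E(R) = R_f + β·MRP, so the slope of the SML is
MRP = (16.40% − 4.91%) / (1.76 − 0.28) = 11.49% / 1.48 = 7.7635%
R_f = E(R_Jessop) − β_Jessop·MRP = 4.91% − 0.28 × 7.7635% = 2.7362%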